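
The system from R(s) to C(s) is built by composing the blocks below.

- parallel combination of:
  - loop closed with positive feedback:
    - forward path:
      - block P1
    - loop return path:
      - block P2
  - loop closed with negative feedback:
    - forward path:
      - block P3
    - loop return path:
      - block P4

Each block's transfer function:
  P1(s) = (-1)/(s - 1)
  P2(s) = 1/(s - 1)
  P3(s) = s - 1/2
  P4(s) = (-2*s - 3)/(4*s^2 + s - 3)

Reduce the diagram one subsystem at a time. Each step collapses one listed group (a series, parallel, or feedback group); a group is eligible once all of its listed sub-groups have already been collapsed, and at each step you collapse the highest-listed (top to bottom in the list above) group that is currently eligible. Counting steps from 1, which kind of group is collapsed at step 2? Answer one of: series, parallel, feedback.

Answer: feedback

Working:
Step 1: reduce the feedback loop with forward P1 and return P2
Step 2: close the feedback loop around P3, P4
Step 3: sum the parallel branches [P1/(1-P1*P2)], [P3/(1+P3*P4)]
So the answer for step 2 is feedback.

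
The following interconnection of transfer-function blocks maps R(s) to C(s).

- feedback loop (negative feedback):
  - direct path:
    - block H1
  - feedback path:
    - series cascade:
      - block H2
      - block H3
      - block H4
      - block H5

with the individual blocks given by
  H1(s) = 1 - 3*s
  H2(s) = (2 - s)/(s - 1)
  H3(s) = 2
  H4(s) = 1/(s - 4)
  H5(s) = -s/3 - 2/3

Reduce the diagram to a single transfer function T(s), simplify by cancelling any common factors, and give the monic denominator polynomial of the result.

Step 1: reduce the series chain H2, H3, H4, H5; result (2*s^2 - 8)/(3*s^2 - 15*s + 12)
Step 2: apply the feedback formula to H1, (H2*H3*H4*H5); result (9*s^3 - 48*s^2 + 51*s - 12)/(6*s^3 - 5*s^2 - 9*s - 4)
Step 2 gives the fully reduced T(s), with no common factor left to cancel. The denominator's leading coefficient is 6, so divide each of its coefficients by 6 to get the monic form.

Therefore the answer is s^3 - 5*s^2/6 - 3*s/2 - 2/3.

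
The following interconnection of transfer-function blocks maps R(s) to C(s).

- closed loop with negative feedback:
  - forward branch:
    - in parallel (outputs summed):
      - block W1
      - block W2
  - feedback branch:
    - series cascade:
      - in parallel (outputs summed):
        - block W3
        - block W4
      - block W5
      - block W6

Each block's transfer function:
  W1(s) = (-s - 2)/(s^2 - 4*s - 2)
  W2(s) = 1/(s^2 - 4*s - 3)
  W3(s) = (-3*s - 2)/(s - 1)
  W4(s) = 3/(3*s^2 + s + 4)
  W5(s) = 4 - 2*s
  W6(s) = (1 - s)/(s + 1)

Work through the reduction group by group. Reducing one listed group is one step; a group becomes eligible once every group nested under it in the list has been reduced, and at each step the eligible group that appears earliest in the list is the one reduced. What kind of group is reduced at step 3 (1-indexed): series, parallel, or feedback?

The answer is series.

Reasoning:
[1] parallel reduction of W1, W2
[2] reduce the parallel group W3, W4
[3] reduce the series chain (W3+W4), W5, W6
[4] apply the feedback formula to (W1+W2), ((W3+W4)*W5*W6)
So the answer for step 3 is series.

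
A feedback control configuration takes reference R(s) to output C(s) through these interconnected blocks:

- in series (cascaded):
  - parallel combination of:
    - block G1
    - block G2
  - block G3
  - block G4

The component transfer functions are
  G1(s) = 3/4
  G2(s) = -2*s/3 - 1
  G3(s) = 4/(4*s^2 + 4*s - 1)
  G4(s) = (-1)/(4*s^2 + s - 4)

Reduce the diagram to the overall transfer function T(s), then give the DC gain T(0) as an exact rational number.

Answer: 1/4

Working:
1. combine G1, G2 in parallel -> -2*s/3 - 1/4
2. combine (G1+G2), G3, G4 in series -> (8*s + 3)/(48*s^4 + 60*s^3 - 48*s^2 - 51*s + 12)
Evaluating the step-2 result (the overall T(s)) at s = 0 gives T(0) = 3/12 = 1/4.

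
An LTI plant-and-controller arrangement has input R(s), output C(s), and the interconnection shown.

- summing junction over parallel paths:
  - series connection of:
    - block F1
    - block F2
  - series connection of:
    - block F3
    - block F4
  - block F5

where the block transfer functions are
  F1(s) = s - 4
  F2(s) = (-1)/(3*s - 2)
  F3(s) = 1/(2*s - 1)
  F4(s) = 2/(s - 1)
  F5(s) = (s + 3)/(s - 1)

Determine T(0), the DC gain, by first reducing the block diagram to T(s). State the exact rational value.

Step 1. multiply F1, F2 (series), giving (4 - s)/(3*s - 2)
Step 2. series reduction of F3, F4, giving 2/(2*s^2 - 3*s + 1)
Step 3. sum the parallel branches (F1*F2), (F3*F4), F5, giving (4*s^3 + 22*s^2 - 26*s + 6)/(6*s^3 - 13*s^2 + 9*s - 2)
Step 3 gives the overall T(s). Then T(0) = 6/(-2) = -3.

Hence the answer: -3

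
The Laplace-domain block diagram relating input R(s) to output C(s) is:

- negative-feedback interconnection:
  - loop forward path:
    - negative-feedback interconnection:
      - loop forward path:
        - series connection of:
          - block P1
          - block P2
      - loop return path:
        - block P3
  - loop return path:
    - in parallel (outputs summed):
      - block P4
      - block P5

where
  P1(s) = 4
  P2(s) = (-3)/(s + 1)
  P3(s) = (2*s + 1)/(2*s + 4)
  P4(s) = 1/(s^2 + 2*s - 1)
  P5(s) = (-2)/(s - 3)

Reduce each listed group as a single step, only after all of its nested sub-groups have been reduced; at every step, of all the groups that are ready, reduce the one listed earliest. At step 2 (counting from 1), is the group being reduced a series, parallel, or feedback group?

Step 1: series reduction of P1, P2
Step 2: apply the feedback formula to (P1*P2), P3
Step 3: add P4, P5 (parallel)
Step 4: apply the feedback formula to [(P1*P2)/(1+(P1*P2)*P3)], (P4+P5)
The group at step 2 is a feedback group.

Final answer: feedback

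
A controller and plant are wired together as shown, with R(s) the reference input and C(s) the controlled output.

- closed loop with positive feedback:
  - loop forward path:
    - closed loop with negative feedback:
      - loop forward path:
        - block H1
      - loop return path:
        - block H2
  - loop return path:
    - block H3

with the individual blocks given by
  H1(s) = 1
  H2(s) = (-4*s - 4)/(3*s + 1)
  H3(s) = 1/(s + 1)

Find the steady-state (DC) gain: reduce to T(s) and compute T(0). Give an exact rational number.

Step 1: reduce the feedback loop with forward H1 and return H2 -> (-3*s - 1)/(s + 3)
Step 2: apply the feedback formula to [H1/(1+H1*H2)], H3 -> (-3*s^2 - 4*s - 1)/(s^2 + 7*s + 4)
Step 2 gives the overall T(s). Then T(0) = -1/4.

Final answer: -1/4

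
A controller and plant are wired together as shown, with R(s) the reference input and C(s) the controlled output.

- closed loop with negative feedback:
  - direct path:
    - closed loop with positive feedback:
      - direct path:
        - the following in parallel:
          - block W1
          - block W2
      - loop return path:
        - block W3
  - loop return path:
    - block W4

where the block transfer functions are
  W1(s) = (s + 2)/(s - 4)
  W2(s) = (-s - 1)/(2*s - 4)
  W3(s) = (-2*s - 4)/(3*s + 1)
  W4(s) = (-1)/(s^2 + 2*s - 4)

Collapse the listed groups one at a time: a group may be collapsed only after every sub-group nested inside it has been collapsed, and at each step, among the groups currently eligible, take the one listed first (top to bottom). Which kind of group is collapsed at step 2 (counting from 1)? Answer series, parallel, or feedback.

Step 1 - sum the parallel branches W1, W2
Step 2 - apply the feedback formula to (W1+W2), W3
Step 3 - apply the feedback formula to [(W1+W2)/(1-(W1+W2)*W3)], W4
At step 2 the group reduced is feedback.

Therefore the answer is feedback.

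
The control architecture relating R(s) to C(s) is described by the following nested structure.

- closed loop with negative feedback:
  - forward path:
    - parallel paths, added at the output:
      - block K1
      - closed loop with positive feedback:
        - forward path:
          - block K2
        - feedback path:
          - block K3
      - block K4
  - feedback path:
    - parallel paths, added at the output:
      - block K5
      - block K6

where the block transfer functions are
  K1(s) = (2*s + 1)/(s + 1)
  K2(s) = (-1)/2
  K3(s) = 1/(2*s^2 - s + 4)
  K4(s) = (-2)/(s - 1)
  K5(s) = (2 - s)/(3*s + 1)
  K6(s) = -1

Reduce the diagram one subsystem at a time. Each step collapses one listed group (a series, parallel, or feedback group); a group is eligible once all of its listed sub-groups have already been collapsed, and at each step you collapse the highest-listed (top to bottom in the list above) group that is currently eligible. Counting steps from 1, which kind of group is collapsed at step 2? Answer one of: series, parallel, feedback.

The answer is parallel.

Reasoning:
Step 1. close the feedback loop around K2, K3
Step 2. add K1, [K2/(1-K2*K3)], K4 (parallel)
Step 3. combine K5, K6 in parallel
Step 4. collapse the loop ((K1+[K2/(1-K2*K3)]+K4) forward, (K5+K6) return)
So the answer for step 2 is parallel.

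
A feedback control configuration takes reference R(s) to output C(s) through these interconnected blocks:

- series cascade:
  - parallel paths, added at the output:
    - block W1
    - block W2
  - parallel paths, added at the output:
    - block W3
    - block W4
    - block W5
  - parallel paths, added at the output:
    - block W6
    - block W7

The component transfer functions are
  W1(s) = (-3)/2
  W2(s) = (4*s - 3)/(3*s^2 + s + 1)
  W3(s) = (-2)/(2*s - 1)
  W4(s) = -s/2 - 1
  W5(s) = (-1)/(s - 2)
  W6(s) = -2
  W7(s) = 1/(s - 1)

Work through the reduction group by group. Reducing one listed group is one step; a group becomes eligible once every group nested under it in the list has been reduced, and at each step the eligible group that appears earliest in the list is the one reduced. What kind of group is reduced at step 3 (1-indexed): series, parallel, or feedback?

Answer: parallel

Working:
[1] sum the parallel branches W1, W2
[2] add W3, W4, W5 (parallel)
[3] sum the parallel branches W6, W7
[4] combine (W1+W2), (W3+W4+W5), (W6+W7) in series
Step 3 collapses a parallel group.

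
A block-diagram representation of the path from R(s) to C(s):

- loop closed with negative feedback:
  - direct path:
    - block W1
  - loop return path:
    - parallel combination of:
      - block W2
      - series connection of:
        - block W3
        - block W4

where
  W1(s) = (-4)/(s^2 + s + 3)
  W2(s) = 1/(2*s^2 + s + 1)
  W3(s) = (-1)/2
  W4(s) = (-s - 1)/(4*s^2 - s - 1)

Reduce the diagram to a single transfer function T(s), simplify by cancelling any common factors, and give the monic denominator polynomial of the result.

Step 1: multiply W3, W4 (series) -> (s + 1)/(8*s^2 - 2*s - 2)
Step 2: add W2, (W3*W4) (parallel) -> (2*s^3 + 11*s^2 - 1)/(16*s^4 + 4*s^3 + 2*s^2 - 4*s - 2)
Step 3: close the feedback loop around W1, (W2+(W3*W4)) -> (-32*s^4 - 8*s^3 - 4*s^2 + 8*s + 4)/(8*s^6 + 10*s^5 + 27*s^4 + s^3 - 22*s^2 - 7*s - 1)
That last expression is T(s), already simplified. Scaling its denominator by 1/8 (the reciprocal of the leading coefficient) yields the monic denominator.

Answer: s^6 + 5*s^5/4 + 27*s^4/8 + s^3/8 - 11*s^2/4 - 7*s/8 - 1/8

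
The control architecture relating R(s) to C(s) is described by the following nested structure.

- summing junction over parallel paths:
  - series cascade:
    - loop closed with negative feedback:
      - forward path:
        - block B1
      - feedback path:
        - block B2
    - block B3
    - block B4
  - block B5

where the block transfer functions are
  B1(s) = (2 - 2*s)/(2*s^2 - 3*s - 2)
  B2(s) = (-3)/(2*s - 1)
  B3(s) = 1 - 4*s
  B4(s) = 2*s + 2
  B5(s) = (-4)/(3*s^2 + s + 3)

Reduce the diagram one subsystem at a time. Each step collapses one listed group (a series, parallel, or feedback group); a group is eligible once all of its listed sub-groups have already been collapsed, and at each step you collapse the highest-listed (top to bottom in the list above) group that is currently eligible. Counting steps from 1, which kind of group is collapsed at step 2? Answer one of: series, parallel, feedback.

The answer is series.

Reasoning:
[1] apply the feedback formula to B1, B2
[2] combine [B1/(1+B1*B2)], B3, B4 in series
[3] reduce the parallel group ([B1/(1+B1*B2)]*B3*B4), B5
At step 2 the group reduced is series.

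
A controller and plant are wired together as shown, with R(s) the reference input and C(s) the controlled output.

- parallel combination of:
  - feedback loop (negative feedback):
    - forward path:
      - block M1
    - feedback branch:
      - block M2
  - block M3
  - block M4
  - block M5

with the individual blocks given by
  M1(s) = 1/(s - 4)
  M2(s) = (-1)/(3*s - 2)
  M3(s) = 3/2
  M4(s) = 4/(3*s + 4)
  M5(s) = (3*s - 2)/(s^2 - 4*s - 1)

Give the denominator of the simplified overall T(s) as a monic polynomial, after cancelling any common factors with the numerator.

1. apply the feedback formula to M1, M2, giving (3*s - 2)/(3*s^2 - 14*s + 7)
2. combine [M1/(1+M1*M2)], M3, M4, M5 in parallel, giving (27*s^5 - 102*s^4 - 256*s^3 + 902*s^2 + 17*s - 236)/(18*s^5 - 132*s^4 + 152*s^3 + 396*s^2 - 154*s - 56)
The result of step 2 is T(s) in lowest terms. Its denominator has leading coefficient 18; dividing the denominator through by 18 makes it monic.

Answer: s^5 - 22*s^4/3 + 76*s^3/9 + 22*s^2 - 77*s/9 - 28/9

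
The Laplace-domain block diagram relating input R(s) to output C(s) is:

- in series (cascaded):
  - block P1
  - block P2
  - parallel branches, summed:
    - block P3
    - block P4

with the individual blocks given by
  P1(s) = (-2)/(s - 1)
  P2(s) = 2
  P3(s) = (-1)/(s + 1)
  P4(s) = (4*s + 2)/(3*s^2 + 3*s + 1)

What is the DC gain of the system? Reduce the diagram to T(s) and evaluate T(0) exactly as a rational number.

1. combine P3, P4 in parallel = (s^2 + 3*s + 1)/(3*s^3 + 6*s^2 + 4*s + 1)
2. series reduction of P1, P2, (P3+P4) = (-4*s^2 - 12*s - 4)/(3*s^4 + 3*s^3 - 2*s^2 - 3*s - 1)
Evaluating the step-2 result (the overall T(s)) at s = 0 gives T(0) = -4/(-1) = 4.

Therefore the answer is 4.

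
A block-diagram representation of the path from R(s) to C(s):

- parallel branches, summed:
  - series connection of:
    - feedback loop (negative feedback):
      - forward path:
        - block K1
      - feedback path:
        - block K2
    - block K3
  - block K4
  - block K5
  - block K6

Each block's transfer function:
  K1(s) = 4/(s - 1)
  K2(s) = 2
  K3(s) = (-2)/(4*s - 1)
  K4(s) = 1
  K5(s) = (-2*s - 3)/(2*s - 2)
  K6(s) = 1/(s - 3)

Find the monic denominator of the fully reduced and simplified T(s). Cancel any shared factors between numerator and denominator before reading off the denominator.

Answer: s^4 + 11*s^3/4 - 103*s^2/4 + 109*s/4 - 21/4

Working:
1. reduce the feedback loop with forward K1 and return K2 gives 4/(s + 7)
2. reduce the series chain [K1/(1+K1*K2)], K3 gives (-8)/(4*s^2 + 27*s - 7)
3. combine ([K1/(1+K1*K2)]*K3), K4, K5, K6 in parallel gives (-12*s^3 - 45*s^2 + 436*s - 139)/(8*s^4 + 22*s^3 - 206*s^2 + 218*s - 42)
No further cancellation is possible in the step-3 result, so that is T(s). Its denominator becomes monic after dividing by the leading coefficient 8.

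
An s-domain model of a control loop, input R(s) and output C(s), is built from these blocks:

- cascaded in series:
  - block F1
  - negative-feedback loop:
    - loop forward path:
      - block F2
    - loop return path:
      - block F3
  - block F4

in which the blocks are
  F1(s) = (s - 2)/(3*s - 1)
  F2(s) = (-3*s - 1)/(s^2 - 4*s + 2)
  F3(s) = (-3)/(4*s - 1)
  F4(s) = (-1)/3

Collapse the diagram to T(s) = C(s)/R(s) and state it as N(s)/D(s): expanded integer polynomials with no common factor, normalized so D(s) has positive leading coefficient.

[1] reduce the feedback loop with forward F2 and return F3 -> (-12*s^2 - s + 1)/(4*s^3 - 17*s^2 + 21*s + 1)
[2] multiply F1, [F2/(1+F2*F3)], F4 (series), giving the overall T(s)

Answer: (12*s^3 - 23*s^2 - 3*s + 2)/(36*s^4 - 165*s^3 + 240*s^2 - 54*s - 3)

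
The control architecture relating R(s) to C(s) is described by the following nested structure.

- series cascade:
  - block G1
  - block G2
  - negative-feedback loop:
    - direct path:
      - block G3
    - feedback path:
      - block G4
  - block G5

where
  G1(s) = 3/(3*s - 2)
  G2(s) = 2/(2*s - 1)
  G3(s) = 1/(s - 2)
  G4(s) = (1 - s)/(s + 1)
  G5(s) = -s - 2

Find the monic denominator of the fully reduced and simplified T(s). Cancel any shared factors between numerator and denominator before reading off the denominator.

Step 1 - collapse the loop (G3 forward, G4 return), giving (s + 1)/(s^2 - 2*s - 1)
Step 2 - multiply G1, G2, [G3/(1+G3*G4)], G5 (series), giving (-6*s^2 - 18*s - 12)/(6*s^4 - 19*s^3 + 10*s^2 + 3*s - 2)
No further cancellation is possible in the step-2 result, so that is T(s). Its denominator becomes monic after dividing by the leading coefficient 6.

Answer: s^4 - 19*s^3/6 + 5*s^2/3 + s/2 - 1/3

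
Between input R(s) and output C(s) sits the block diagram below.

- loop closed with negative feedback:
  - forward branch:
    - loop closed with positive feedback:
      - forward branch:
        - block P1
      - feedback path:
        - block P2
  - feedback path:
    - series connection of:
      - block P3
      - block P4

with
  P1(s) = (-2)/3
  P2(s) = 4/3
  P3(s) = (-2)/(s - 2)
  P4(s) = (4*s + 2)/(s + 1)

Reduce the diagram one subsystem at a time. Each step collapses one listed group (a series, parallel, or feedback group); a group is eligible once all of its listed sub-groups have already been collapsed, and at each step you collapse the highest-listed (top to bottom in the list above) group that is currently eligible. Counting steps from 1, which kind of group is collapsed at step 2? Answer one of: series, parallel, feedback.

1. apply the feedback formula to P1, P2
2. combine P3, P4 in series
3. apply the feedback formula to [P1/(1-P1*P2)], (P3*P4)
Step 2 collapses a series group.

Answer: series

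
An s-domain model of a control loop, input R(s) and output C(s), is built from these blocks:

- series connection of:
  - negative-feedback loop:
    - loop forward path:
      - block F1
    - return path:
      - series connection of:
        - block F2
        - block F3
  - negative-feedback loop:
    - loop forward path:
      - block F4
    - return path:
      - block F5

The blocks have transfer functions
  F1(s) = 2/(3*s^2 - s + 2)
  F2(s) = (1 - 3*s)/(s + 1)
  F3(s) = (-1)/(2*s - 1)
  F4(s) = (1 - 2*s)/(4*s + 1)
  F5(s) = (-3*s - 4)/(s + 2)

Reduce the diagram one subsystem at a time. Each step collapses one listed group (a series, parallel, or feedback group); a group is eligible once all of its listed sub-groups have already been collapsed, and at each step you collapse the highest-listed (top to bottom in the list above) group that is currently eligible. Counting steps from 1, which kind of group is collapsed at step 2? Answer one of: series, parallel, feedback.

Step 1: multiply F2, F3 (series)
Step 2: close the feedback loop around F1, (F2*F3)
Step 3: collapse the loop (F4 forward, F5 return)
Step 4: series reduction of [F1/(1+F1*(F2*F3))], [F4/(1+F4*F5)]
Step 2: feedback.

Answer: feedback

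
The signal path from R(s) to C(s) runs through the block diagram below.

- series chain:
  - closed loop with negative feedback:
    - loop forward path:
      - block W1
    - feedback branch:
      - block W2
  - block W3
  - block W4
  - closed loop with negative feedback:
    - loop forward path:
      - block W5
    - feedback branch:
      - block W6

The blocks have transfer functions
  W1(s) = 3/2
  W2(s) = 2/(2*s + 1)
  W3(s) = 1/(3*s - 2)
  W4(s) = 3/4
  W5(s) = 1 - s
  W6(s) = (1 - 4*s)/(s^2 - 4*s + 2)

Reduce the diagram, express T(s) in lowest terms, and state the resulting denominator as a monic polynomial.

The answer is s^4 - 7*s^3/15 - 47*s^2/15 + 16*s/5 - 4/5.

Reasoning:
1. feedback reduction of W1, W2; result (6*s + 3)/(4*s + 8)
2. collapse the loop (W5 forward, W6 return); result (-s^3 + 5*s^2 - 6*s + 2)/(5*s^2 - 9*s + 3)
3. combine [W1/(1+W1*W2)], W3, W4, [W5/(1+W5*W6)] in series; result (-18*s^4 + 81*s^3 - 63*s^2 - 18*s + 18)/(240*s^4 - 112*s^3 - 752*s^2 + 768*s - 192)
T(s) is the step-3 result (common factors already cancelled). Leading coefficient of the denominator: 240. Divide through by 240 for the monic polynomial.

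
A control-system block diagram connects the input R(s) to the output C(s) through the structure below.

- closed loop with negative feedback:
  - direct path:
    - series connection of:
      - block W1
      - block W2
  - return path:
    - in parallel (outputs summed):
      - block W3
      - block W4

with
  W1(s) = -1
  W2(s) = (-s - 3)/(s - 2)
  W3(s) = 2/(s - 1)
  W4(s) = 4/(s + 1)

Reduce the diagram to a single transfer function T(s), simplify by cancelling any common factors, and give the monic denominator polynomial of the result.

Reducing step by step:

Step 1: combine W1, W2 in series: (s + 3)/(s - 2)
Step 2: sum the parallel branches W3, W4: (6*s - 2)/(s^2 - 1)
Step 3: apply the feedback formula to (W1*W2), (W3+W4): (s^3 + 3*s^2 - s - 3)/(s^3 + 4*s^2 + 15*s - 4)
Step 3 gives the fully reduced T(s), with no common factor left to cancel. The denominator is already monic (leading coefficient 1).

Answer: s^3 + 4*s^2 + 15*s - 4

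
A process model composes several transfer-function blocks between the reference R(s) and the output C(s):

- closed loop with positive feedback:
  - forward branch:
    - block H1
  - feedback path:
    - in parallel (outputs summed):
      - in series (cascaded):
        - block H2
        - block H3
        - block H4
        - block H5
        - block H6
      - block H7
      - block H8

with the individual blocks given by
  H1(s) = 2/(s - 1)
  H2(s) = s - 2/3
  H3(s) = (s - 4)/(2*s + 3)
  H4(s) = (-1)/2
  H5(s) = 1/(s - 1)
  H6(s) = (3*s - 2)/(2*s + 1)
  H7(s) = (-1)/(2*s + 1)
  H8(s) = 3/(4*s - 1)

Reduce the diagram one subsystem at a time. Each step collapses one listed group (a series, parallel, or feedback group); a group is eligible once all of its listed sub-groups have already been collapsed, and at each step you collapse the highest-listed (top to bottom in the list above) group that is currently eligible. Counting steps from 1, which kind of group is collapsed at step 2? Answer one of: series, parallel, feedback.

(1) combine H2, H3, H4, H5, H6 in series
(2) sum the parallel branches (H2*H3*H4*H5*H6), H7, H8
(3) collapse the loop (H1 forward, ((H2*H3*H4*H5*H6)+H7+H8) return)
Step 2: parallel.

Final answer: parallel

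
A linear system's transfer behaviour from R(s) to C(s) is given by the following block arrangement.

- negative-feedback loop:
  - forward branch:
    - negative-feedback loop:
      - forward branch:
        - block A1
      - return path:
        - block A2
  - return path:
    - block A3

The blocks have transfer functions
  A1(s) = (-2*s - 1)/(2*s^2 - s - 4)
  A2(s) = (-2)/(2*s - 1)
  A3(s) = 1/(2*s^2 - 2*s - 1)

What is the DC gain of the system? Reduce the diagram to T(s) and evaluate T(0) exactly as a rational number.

Step 1 - reduce the feedback loop with forward A1 and return A2 = (1 - 4*s^2)/(4*s^3 - 4*s^2 - 3*s + 6)
Step 2 - reduce the feedback loop with forward [A1/(1+A1*A2)] and return A3 = (-8*s^4 + 8*s^3 + 6*s^2 - 2*s - 1)/(8*s^5 - 16*s^4 - 2*s^3 + 18*s^2 - 9*s - 5)
The step-2 result is T(s). Setting s = 0: T(0) = -1/(-5) = 1/5.

Final answer: 1/5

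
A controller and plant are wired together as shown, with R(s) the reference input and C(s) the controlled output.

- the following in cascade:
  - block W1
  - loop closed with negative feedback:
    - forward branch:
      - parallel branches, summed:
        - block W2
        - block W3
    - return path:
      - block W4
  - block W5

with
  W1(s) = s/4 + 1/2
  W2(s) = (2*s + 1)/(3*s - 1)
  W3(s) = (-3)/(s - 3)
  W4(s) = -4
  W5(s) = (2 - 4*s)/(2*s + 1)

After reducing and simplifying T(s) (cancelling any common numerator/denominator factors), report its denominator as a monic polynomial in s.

First reduce the diagram to T(s).

Step 1: add W2, W3 (parallel) -> (2*s^2 - 14*s)/(3*s^2 - 10*s + 3)
Step 2: apply the feedback formula to (W2+W3), W4 -> (-2*s^2 + 14*s)/(5*s^2 - 46*s - 3)
Step 3: combine W1, [(W2+W3)/(1+(W2+W3)*W4)], W5 in series -> (2*s^4 - 11*s^3 - 23*s^2 + 14*s)/(10*s^3 - 87*s^2 - 52*s - 3)
No further cancellation is possible in the step-3 result, so that is T(s). Its denominator becomes monic after dividing by the leading coefficient 10.

Answer: s^3 - 87*s^2/10 - 26*s/5 - 3/10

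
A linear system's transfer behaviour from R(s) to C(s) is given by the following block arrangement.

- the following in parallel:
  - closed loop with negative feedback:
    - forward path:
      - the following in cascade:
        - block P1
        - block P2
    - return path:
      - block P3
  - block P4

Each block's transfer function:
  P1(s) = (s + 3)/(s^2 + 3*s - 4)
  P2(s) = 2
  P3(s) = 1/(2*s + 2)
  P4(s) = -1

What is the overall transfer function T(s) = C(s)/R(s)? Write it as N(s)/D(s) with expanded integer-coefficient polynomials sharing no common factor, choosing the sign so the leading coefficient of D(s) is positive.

Answer: (-s^3 - 2*s^2 + 8*s + 7)/(s^3 + 4*s^2 - 1)

Working:
(1) multiply P1, P2 (series); result (2*s + 6)/(s^2 + 3*s - 4)
(2) collapse the loop ((P1*P2) forward, P3 return); result (2*s^2 + 8*s + 6)/(s^3 + 4*s^2 - 1)
(3) combine [(P1*P2)/(1+(P1*P2)*P3)], P4 in parallel: this yields T(s), and no further normalization is needed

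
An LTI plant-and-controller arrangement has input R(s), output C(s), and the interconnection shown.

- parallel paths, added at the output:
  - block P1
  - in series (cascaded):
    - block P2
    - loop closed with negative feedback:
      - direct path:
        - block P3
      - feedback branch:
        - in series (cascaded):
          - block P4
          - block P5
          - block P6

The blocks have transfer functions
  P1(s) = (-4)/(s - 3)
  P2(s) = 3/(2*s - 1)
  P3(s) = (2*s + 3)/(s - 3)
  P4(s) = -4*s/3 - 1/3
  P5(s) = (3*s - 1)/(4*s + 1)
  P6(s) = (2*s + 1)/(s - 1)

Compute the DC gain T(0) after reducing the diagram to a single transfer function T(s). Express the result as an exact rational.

Step 1 - reduce the series chain P4, P5, P6; result (-6*s^2 - s + 1)/(3*s - 3)
Step 2 - collapse the loop (P3 forward, (P4*P5*P6) return); result (-6*s^2 - 3*s + 9)/(12*s^3 + 17*s^2 + 13*s - 12)
Step 3 - multiply P2, [P3/(1+P3*(P4*P5*P6))] (series); result (-18*s^2 - 9*s + 27)/(24*s^4 + 22*s^3 + 9*s^2 - 37*s + 12)
Step 4 - combine P1, (P2*[P3/(1+P3*(P4*P5*P6))]) in parallel; result (-96*s^4 - 106*s^3 + 9*s^2 + 202*s - 129)/(24*s^5 - 50*s^4 - 57*s^3 - 64*s^2 + 123*s - 36)
The step-4 result is T(s). Setting s = 0: T(0) = -129/(-36) = 43/12.

Hence the answer: 43/12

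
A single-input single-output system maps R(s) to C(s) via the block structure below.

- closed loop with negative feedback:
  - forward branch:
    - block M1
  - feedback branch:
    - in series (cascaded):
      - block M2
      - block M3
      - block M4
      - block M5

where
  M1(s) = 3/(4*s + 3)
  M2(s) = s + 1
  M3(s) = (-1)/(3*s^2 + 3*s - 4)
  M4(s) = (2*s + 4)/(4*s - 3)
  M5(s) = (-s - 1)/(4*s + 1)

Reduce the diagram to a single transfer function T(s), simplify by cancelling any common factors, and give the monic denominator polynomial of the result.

First reduce the diagram to T(s).

Step 1: combine M2, M3, M4, M5 in series gives (2*s^3 + 8*s^2 + 10*s + 4)/(48*s^4 + 24*s^3 - 97*s^2 + 23*s + 12)
Step 2: feedback reduction of M1, (M2*M3*M4*M5) gives (144*s^4 + 72*s^3 - 291*s^2 + 69*s + 36)/(192*s^5 + 240*s^4 - 310*s^3 - 175*s^2 + 147*s + 48)
Step 2 gives the fully reduced T(s), with no common factor left to cancel. The denominator's leading coefficient is 192, so divide each of its coefficients by 192 to get the monic form.

Answer: s^5 + 5*s^4/4 - 155*s^3/96 - 175*s^2/192 + 49*s/64 + 1/4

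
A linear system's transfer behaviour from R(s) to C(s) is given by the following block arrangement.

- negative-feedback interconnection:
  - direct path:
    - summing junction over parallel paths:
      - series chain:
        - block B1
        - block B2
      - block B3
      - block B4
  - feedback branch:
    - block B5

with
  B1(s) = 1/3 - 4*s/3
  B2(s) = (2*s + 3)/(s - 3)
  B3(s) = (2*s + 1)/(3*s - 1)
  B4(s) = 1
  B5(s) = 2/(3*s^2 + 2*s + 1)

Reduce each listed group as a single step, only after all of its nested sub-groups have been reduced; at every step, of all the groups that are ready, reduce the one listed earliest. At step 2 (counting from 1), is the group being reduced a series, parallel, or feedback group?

Reducing step by step:

(1) cascade B1, B2
(2) parallel reduction of (B1*B2), B3, B4
(3) collapse the loop (((B1*B2)+B3+B4) forward, B5 return)
Step 2: parallel.

Answer: parallel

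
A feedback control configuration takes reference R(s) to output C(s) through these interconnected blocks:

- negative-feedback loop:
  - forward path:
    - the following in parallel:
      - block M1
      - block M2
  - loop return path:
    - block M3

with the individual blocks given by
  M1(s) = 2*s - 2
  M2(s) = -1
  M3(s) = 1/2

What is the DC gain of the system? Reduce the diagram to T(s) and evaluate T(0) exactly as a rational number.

Reducing step by step:

Step 1 - parallel reduction of M1, M2 = 2*s - 3
Step 2 - reduce the feedback loop with forward (M1+M2) and return M3 = (4*s - 6)/(2*s - 1)
That last expression is T(s); at s = 0 only the constant terms survive, so T(0) = -6/(-1) = 6.

Answer: 6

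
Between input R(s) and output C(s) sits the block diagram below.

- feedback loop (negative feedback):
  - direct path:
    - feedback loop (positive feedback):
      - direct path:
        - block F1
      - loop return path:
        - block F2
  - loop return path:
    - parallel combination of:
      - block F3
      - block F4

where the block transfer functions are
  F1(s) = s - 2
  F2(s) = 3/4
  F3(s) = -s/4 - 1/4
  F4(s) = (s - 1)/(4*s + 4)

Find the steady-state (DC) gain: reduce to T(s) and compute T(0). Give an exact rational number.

Step 1 - reduce the feedback loop with forward F1 and return F2 gives (8 - 4*s)/(3*s - 10)
Step 2 - combine F3, F4 in parallel gives (-s^2 - s - 2)/(4*s + 4)
Step 3 - reduce the feedback loop with forward [F1/(1-F1*F2)] and return (F3+F4) gives (-4*s^2 + 4*s + 8)/(s^3 + 2*s^2 - 7*s - 14)
DC gain: substitute s = 0 into T(s) from step 3: T(0) = 8/(-14) = -4/7.

Hence the answer: -4/7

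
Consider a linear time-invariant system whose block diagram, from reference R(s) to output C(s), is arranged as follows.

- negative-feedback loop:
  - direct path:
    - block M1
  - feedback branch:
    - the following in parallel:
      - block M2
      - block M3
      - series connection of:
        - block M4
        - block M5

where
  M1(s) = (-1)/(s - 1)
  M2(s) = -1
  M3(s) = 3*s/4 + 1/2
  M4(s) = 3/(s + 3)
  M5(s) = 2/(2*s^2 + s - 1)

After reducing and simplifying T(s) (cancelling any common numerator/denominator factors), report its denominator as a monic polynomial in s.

Reducing step by step:

Step 1: cascade M4, M5; result 6/(2*s^3 + 7*s^2 + 2*s - 3)
Step 2: sum the parallel branches M2, M3, (M4*M5); result (6*s^4 + 17*s^3 - 8*s^2 - 13*s + 30)/(8*s^3 + 28*s^2 + 8*s - 12)
Step 3: collapse the loop (M1 forward, (M2+M3+(M4*M5)) return); result (-8*s^3 - 28*s^2 - 8*s + 12)/(2*s^4 + 3*s^3 - 12*s^2 - 7*s - 18)
Step 3 gives the fully reduced T(s), with no common factor left to cancel. The denominator's leading coefficient is 2, so divide each of its coefficients by 2 to get the monic form.

Answer: s^4 + 3*s^3/2 - 6*s^2 - 7*s/2 - 9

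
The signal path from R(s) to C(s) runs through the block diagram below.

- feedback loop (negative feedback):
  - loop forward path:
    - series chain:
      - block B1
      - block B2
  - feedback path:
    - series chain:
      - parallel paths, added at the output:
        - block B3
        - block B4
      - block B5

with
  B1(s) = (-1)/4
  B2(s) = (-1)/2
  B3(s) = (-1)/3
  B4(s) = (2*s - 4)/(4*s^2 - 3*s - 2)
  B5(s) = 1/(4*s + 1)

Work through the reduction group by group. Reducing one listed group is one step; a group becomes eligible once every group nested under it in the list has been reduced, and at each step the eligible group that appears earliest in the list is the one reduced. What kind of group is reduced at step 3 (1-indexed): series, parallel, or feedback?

(1) combine B1, B2 in series
(2) add B3, B4 (parallel)
(3) reduce the series chain (B3+B4), B5
(4) collapse the loop ((B1*B2) forward, ((B3+B4)*B5) return)
Step 3 collapses a series group.

Therefore the answer is series.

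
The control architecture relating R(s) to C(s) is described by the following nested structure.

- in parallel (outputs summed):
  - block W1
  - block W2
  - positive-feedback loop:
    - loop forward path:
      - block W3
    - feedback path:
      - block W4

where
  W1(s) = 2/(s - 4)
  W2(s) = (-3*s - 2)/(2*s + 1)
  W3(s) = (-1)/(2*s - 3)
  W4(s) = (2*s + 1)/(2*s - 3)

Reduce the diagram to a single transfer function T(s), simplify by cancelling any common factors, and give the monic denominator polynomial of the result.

The answer is s^4 - 6*s^3 + 37*s^2/4 - 15*s/4 - 5.

Reasoning:
[1] apply the feedback formula to W3, W4 = (3 - 2*s)/(4*s^2 - 10*s + 10)
[2] parallel reduction of W1, W2, [W3/(1-W3*W4)] = (-12*s^4 + 82*s^3 - 110*s^2 + 27*s + 88)/(8*s^4 - 48*s^3 + 74*s^2 - 30*s - 40)
Step 2 gives the fully reduced T(s), with no common factor left to cancel. The denominator's leading coefficient is 8, so divide each of its coefficients by 8 to get the monic form.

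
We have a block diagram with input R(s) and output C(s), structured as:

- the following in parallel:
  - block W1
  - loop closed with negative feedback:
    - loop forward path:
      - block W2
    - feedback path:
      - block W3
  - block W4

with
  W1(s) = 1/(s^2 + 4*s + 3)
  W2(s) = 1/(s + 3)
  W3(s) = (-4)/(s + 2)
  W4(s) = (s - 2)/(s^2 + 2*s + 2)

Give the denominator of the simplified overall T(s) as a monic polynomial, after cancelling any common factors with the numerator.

1. close the feedback loop around W2, W3 gives (s + 2)/(s^2 + 5*s + 2)
2. parallel reduction of W1, [W2/(1+W2*W3)], W4 gives (2*s^5 + 16*s^4 + 39*s^3 + 27*s^2 + 8*s + 4)/(s^6 + 11*s^5 + 45*s^4 + 91*s^3 + 102*s^2 + 58*s + 12)
T(s) is the step-2 result (common factors already cancelled). Leading coefficient of the denominator: 1, so no rescaling is needed.

Therefore the answer is s^6 + 11*s^5 + 45*s^4 + 91*s^3 + 102*s^2 + 58*s + 12.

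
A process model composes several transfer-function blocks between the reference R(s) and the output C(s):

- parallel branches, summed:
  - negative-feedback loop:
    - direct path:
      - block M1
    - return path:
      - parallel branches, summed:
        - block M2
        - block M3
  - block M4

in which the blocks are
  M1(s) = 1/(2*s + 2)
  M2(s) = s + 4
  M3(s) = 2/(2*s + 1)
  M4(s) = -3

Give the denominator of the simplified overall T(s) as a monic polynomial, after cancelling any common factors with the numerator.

1. combine M2, M3 in parallel, giving (2*s^2 + 9*s + 6)/(2*s + 1)
2. feedback reduction of M1, (M2+M3), giving (2*s + 1)/(6*s^2 + 15*s + 8)
3. add [M1/(1+M1*(M2+M3))], M4 (parallel), giving (-18*s^2 - 43*s - 23)/(6*s^2 + 15*s + 8)
Step 3 gives the fully reduced T(s), with no common factor left to cancel. The denominator's leading coefficient is 6, so divide each of its coefficients by 6 to get the monic form.

Hence the answer: s^2 + 5*s/2 + 4/3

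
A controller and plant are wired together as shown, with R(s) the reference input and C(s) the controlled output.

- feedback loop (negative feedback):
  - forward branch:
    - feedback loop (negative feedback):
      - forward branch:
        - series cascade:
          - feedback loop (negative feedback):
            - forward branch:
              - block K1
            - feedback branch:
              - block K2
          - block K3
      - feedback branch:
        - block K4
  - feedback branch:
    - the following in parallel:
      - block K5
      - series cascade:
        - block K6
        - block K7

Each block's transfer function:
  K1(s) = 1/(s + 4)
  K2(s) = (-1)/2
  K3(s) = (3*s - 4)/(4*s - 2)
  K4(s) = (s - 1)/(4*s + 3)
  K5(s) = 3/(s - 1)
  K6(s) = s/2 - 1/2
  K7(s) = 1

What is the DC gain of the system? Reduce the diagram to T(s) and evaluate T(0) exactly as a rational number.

Reducing step by step:

(1) collapse the loop (K1 forward, K2 return) gives 2/(2*s + 7)
(2) multiply [K1/(1+K1*K2)], K3 (series) gives (3*s - 4)/(4*s^2 + 12*s - 7)
(3) feedback reduction of ([K1/(1+K1*K2)]*K3), K4 gives (12*s^2 - 7*s - 12)/(16*s^3 + 63*s^2 + s - 17)
(4) combine K6, K7 in series gives s/2 - 1/2
(5) combine K5, (K6*K7) in parallel gives (s^2 - 2*s + 7)/(2*s - 2)
(6) collapse the loop ([([K1/(1+K1*K2)]*K3)/(1+([K1/(1+K1*K2)]*K3)*K4)] forward, (K5+(K6*K7)) return) gives (24*s^3 - 38*s^2 - 10*s + 24)/(44*s^4 + 63*s^3 - 38*s^2 - 61*s - 50)
Step 6 gives the overall T(s). Then T(0) = 24/(-50) = -12/25.

Answer: -12/25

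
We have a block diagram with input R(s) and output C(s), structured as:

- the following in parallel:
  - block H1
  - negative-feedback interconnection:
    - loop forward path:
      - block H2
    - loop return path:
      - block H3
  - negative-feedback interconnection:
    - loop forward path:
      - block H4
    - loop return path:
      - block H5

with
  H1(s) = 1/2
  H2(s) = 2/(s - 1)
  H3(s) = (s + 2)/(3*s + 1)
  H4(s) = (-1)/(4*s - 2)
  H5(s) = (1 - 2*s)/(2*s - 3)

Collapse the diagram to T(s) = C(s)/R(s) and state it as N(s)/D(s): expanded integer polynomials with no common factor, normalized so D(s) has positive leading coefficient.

Reducing step by step:

Step 1 - apply the feedback formula to H2, H3; result (6*s + 2)/(3*s^2 + 3)
Step 2 - apply the feedback formula to H4, H5; result (3 - 2*s)/(8*s^2 - 14*s + 5)
Step 3 - sum the parallel branches H1, [H2/(1+H2*H3)], [H4/(1+H4*H5)], giving the overall T(s)

Answer: (24*s^4 + 42*s^3 - 79*s^2 - 50*s + 53)/(48*s^4 - 84*s^3 + 78*s^2 - 84*s + 30)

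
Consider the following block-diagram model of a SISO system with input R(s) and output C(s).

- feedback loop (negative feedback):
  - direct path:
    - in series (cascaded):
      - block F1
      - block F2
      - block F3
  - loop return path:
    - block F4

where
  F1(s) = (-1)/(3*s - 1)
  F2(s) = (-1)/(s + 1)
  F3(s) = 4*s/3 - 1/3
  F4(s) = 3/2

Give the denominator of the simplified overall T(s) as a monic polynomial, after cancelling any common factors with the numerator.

Reducing step by step:

1. cascade F1, F2, F3 gives (4*s - 1)/(9*s^2 + 6*s - 3)
2. collapse the loop ((F1*F2*F3) forward, F4 return) gives (8*s - 2)/(18*s^2 + 24*s - 9)
The result of step 2 is T(s) in lowest terms. Its denominator has leading coefficient 18; dividing the denominator through by 18 makes it monic.

Answer: s^2 + 4*s/3 - 1/2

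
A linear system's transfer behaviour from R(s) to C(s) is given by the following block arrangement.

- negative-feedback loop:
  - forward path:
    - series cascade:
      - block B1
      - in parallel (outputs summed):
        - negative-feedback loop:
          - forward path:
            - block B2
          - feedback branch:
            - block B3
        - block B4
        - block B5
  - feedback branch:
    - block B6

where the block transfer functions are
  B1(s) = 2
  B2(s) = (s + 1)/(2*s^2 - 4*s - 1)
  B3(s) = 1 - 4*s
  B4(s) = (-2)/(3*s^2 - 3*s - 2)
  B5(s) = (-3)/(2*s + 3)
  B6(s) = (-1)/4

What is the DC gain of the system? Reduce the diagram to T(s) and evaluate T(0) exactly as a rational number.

Answer: -4

Working:
Step 1 - close the feedback loop around B2, B3, giving (-s - 1)/(2*s^2 + 7*s)
Step 2 - combine [B2/(1+B2*B3)], B4, B5 in parallel, giving (-24*s^4 - 62*s^3 + 45*s^2 + 19*s + 6)/(12*s^5 + 48*s^4 - 5*s^3 - 103*s^2 - 42*s)
Step 3 - cascade B1, ([B2/(1+B2*B3)]+B4+B5), giving (-48*s^4 - 124*s^3 + 90*s^2 + 38*s + 12)/(12*s^5 + 48*s^4 - 5*s^3 - 103*s^2 - 42*s)
Step 4 - feedback reduction of (B1*([B2/(1+B2*B3)]+B4+B5)), B6, giving (-96*s^4 - 248*s^3 + 180*s^2 + 76*s + 24)/(24*s^5 + 120*s^4 + 52*s^3 - 251*s^2 - 103*s - 6)
Step 4 gives the overall T(s). Then T(0) = 24/(-6) = -4.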